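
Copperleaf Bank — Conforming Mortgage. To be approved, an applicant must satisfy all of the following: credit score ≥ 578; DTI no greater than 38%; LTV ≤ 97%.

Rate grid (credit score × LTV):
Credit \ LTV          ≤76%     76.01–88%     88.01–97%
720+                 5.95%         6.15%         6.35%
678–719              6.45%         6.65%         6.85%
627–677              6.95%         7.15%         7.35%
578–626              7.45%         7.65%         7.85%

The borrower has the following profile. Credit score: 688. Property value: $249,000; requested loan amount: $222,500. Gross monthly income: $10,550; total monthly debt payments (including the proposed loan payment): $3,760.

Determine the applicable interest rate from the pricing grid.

6.85%

Credit score 688 ≥ 578; Debt-to-income = 3,760/10,550 = 35.6% — meets 38% limit
Loan-to-value = 222,500/249,000 = 89.4% — pass (97% max)
Credit 688 → row 678–719; LTV 89.4% → column 88.01–97%. Grid cell → 6.85%.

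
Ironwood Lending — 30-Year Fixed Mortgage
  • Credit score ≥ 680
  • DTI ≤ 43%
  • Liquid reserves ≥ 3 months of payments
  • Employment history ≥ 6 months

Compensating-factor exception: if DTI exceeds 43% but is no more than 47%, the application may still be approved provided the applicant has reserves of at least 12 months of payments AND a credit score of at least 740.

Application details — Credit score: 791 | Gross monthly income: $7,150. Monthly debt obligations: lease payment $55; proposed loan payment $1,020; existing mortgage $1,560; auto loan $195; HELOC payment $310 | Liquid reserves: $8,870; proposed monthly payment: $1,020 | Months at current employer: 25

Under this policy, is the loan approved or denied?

Denied

Credit score 791 ≥ 680 (meets base)
Total debts = (55 + 1,020 + 1,560 + 195 + 310) = 3,140. DTI = 3,140/7,150 = 43.9% > 43% — standard DTI limit exceeded.
Liquid reserves cover 8,870/1,020 = 8.7 months — ≥ 3 required
Employment 25 ≥ 6 months
43.9% falls in the override range (43%–47%), so the compensating-factor test applies.
Reserves 8.7 < 12 months; credit score 791 ≥ 740.
Compensating-factor requirement not fully met.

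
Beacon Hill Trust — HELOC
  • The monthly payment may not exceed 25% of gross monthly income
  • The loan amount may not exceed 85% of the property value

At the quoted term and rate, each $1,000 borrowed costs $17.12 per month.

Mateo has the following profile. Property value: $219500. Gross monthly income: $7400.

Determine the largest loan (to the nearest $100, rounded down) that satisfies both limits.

$108,000

Payment cap: 25% × $7,400 = $1,850/month.
At $17.12 per $1,000, that supports 1,850/17.12 × 1,000 ≈ $108,060 → $108,000.
LTV cap: 85% × $219,500 = $186,575 → $186,500.
Binding constraint: payment-to-income.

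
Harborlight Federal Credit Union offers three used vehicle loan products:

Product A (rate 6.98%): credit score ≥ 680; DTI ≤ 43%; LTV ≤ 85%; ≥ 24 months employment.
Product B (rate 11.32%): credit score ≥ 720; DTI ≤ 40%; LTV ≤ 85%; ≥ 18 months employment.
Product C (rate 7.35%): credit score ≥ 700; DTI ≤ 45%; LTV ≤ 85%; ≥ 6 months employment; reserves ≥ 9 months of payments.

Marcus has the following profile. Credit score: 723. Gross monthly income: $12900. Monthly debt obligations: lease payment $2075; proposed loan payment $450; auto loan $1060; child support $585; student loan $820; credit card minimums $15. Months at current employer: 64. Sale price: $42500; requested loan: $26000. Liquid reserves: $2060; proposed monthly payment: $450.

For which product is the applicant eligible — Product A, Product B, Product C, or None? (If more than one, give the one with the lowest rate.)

Product A

Total debts = (2,075 + 450 + 1,060 + 585 + 820 + 15) = 5,005; DTI = 5,005/12,900 = 38.8%.
LTV = 26,000/42,500 = 61.2%.
Reserves = 2,060/450 = 4.6 months.
Product A: score 723 ≥ 680; DTI 38.8% ≤ 43%; LTV 61.2% ≤ 85%; employment 64 ≥ 24 mo → qualifies.
Product B: score 723 ≥ 720; DTI 38.8% ≤ 40%; LTV 61.2% ≤ 85%; employment 64 ≥ 18 mo → qualifies.
Product C: score 723 ≥ 700; DTI 38.8% ≤ 45%; LTV 61.2% ≤ 85%; employment 64 ≥ 6 mo; reserves 4.6 < 9 mo → does not qualify.
Qualifying: Product A, Product B. Lowest rate is 6.98% → Product A.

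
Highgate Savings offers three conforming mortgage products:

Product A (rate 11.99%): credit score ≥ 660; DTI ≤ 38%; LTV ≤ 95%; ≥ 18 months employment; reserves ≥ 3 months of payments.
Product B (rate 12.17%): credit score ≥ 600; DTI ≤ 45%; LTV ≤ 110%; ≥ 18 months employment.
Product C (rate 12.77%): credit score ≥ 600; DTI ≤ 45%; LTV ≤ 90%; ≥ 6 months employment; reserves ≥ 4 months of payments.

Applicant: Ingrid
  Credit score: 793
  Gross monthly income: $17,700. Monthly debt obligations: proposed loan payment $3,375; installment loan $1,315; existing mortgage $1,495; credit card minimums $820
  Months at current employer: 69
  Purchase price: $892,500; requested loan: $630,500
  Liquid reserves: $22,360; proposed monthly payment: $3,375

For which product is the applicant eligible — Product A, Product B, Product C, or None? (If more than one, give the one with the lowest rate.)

Product B

Total debts = (3,375 + 1,315 + 1,495 + 820) = 7,005; DTI = 7,005/17,700 = 39.6%.
LTV = 630,500/892,500 = 70.6%.
Reserves = 22,360/3,375 = 6.6 months.
Product A: score 793 ≥ 660; DTI 39.6% > 38%; LTV 70.6% ≤ 95%; employment 69 ≥ 18 mo; reserves 6.6 ≥ 3 mo → does not qualify.
Product B: score 793 ≥ 600; DTI 39.6% ≤ 45%; LTV 70.6% ≤ 110%; employment 69 ≥ 18 mo → qualifies.
Product C: score 793 ≥ 600; DTI 39.6% ≤ 45%; LTV 70.6% ≤ 90%; employment 69 ≥ 6 mo; reserves 6.6 ≥ 4 mo → qualifies.
Qualifying: Product B, Product C. Lowest rate is 12.17% → Product B.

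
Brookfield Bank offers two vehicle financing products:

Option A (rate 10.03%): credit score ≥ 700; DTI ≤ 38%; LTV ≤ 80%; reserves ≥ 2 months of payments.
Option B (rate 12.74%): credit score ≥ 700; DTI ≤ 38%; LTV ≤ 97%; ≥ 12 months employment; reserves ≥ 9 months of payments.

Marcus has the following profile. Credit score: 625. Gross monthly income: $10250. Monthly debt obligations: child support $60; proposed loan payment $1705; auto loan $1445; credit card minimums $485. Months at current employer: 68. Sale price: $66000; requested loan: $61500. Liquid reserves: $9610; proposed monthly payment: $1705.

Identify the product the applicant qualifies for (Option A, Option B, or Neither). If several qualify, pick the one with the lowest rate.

Neither

Total debts = (60 + 1,705 + 1,445 + 485) = 3,695; DTI = 3,695/10,250 = 36%.
LTV = 61,500/66,000 = 93.2%.
Reserves = 9,610/1,705 = 5.6 months.
Option A: score 625 < 700; DTI 36% ≤ 38%; LTV 93.2% > 80%; reserves 5.6 ≥ 2 mo → does not qualify.
Option B: score 625 < 700; DTI 36% ≤ 38%; LTV 93.2% ≤ 97%; employment 68 ≥ 12 mo; reserves 5.6 < 9 mo → does not qualify.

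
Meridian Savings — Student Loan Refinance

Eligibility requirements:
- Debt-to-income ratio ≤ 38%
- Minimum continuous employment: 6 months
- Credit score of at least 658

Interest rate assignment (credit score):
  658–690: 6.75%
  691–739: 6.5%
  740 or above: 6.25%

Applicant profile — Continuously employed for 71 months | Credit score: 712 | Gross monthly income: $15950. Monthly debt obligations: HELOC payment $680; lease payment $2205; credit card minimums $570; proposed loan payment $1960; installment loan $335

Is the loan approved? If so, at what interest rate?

Approved at 6.5%

Credit score 712 ≥ 658 (meets minimum)
Employment 71 ≥ 6 months
Total monthly debts = (680 + 2,205 + 570 + 1,960 + 335) = 5,750. DTI = 5,750/15,950 = 36.1% ≤ 38%
All requirements met. Score 712 falls in the 691–739 tier → 6.5%.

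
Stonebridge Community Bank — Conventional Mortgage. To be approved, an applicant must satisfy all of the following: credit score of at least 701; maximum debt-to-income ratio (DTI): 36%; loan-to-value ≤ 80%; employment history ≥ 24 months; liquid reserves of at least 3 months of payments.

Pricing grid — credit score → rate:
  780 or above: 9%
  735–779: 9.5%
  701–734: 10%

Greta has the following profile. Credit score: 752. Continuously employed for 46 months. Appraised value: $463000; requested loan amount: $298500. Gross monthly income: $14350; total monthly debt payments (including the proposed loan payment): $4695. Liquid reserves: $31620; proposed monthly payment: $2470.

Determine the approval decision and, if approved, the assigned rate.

Approved at 9.5%

Credit score 752 ≥ 701 (meets minimum)
DTI: 4,695 ÷ 14,350 = 32.7%, within the 36% cap
LTV = 298,500/463,000 = 64.5% ≤ 80%
Employment 46 ≥ 24 months
Reserves: 31,620 ÷ 2,470 = 12.8 months (meets 3-month minimum)
All requirements met. Score 752 falls in the 735–779 tier → 9.5%.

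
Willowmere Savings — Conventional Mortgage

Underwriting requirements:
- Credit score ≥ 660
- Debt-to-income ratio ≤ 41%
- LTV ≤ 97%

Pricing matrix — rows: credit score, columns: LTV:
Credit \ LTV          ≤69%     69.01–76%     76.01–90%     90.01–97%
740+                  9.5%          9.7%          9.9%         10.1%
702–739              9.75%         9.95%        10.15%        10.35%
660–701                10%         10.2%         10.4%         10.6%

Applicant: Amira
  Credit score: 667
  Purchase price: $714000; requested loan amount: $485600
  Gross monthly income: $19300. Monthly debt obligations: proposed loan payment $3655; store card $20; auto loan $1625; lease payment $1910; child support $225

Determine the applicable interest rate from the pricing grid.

Credit score 667 ≥ 660; Total monthly debts = (3,655 + 20 + 1,625 + 1,910 + 225) = 7,435. DTI = 7,435/19,300 = 38.5% ≤ 41%
Loan-to-value = 485,600/714,000 = 68% — pass (97% max)
Credit 667 → row 660–701; LTV 68% → column ≤69%. Grid cell → 10%.

10%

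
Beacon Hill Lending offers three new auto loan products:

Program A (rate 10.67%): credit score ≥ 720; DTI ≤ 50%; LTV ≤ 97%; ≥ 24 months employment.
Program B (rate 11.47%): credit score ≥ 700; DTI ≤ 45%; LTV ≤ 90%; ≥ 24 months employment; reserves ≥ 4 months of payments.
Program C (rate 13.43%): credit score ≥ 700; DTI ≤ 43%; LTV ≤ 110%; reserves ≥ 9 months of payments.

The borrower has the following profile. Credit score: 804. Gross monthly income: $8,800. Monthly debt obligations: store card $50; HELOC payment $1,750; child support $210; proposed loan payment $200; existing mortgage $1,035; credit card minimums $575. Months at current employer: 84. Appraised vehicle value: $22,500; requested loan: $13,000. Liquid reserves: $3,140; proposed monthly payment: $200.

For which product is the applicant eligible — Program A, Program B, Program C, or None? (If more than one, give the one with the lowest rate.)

Total debts = (50 + 1,750 + 210 + 200 + 1,035 + 575) = 3,820; DTI = 3,820/8,800 = 43.4%.
LTV = 13,000/22,500 = 57.8%.
Reserves = 3,140/200 = 15.7 months.
Program A: score 804 ≥ 720; DTI 43.4% ≤ 50%; LTV 57.8% ≤ 97%; employment 84 ≥ 24 mo → qualifies.
Program B: score 804 ≥ 700; DTI 43.4% ≤ 45%; LTV 57.8% ≤ 90%; employment 84 ≥ 24 mo; reserves 15.7 ≥ 4 mo → qualifies.
Program C: score 804 ≥ 700; DTI 43.4% > 43%; LTV 57.8% ≤ 110%; reserves 15.7 ≥ 9 mo → does not qualify.
Qualifying: Program A, Program B. Lowest rate is 10.67% → Program A.

Program A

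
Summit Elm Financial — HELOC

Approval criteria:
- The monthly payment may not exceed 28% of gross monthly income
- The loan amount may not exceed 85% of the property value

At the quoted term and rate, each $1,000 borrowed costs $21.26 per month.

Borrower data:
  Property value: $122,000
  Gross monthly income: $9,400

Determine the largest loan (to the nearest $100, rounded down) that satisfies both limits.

Payment cap: 28% × $9,400 = $2,632/month.
At $21.26 per $1,000, that supports 2,632/21.26 × 1,000 ≈ $123,800 → $123,800.
LTV cap: 85% × $122,000 = $103,700 → $103,700.
Binding constraint: loan-to-value.

$103,700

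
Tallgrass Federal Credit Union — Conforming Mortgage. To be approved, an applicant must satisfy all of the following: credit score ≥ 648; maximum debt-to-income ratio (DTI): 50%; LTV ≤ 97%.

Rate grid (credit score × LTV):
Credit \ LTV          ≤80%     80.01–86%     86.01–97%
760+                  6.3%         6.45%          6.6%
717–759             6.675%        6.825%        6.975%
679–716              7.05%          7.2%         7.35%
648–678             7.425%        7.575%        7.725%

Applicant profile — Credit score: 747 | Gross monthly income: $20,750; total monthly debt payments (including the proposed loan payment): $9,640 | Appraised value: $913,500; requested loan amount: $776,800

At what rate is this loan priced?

Credit score 747 ≥ 648; DTI: 9,640 ÷ 20,750 = 46.5%, within the 50% cap
LTV = 776,800/913,500 = 85% ≤ 97%
Score 747 is in the 717–759 band; LTV 85% is in the 80.01–86% band → 6.825%.

6.825%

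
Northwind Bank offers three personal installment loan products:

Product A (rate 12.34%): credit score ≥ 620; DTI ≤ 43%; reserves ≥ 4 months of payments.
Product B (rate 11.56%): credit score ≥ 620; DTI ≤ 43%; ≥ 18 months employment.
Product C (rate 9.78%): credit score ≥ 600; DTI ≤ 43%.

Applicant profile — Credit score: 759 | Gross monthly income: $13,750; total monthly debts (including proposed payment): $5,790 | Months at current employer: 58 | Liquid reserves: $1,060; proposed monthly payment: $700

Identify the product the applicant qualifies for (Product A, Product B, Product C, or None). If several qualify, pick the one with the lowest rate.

DTI = 5,790/13,750 = 42.1%.
Reserves = 1,060/700 = 1.5 months.
Product A: score 759 ≥ 620; DTI 42.1% ≤ 43%; reserves 1.5 < 4 mo → does not qualify.
Product B: score 759 ≥ 620; DTI 42.1% ≤ 43%; employment 58 ≥ 18 mo → qualifies.
Product C: score 759 ≥ 600; DTI 42.1% ≤ 43% → qualifies.
Qualifying: Product B, Product C. Lowest rate is 9.78% → Product C.

Product C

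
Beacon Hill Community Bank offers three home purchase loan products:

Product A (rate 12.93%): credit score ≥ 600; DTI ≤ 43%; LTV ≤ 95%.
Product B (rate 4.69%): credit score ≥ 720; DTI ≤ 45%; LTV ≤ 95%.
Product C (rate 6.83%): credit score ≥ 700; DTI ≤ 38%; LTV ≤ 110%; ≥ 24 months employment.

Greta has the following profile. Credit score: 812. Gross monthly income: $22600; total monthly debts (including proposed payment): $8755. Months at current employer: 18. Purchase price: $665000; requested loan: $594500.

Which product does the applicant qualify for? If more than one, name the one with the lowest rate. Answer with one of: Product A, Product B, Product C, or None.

DTI = 8,755/22,600 = 38.7%.
LTV = 594,500/665,000 = 89.4%.
Product A: score 812 ≥ 600; DTI 38.7% ≤ 43%; LTV 89.4% ≤ 95% → qualifies.
Product B: score 812 ≥ 720; DTI 38.7% ≤ 45%; LTV 89.4% ≤ 95% → qualifies.
Product C: score 812 ≥ 700; DTI 38.7% > 38%; LTV 89.4% ≤ 110%; employment 18 < 24 mo → does not qualify.
Qualifying: Product A, Product B. Lowest rate is 4.69% → Product B.

Product B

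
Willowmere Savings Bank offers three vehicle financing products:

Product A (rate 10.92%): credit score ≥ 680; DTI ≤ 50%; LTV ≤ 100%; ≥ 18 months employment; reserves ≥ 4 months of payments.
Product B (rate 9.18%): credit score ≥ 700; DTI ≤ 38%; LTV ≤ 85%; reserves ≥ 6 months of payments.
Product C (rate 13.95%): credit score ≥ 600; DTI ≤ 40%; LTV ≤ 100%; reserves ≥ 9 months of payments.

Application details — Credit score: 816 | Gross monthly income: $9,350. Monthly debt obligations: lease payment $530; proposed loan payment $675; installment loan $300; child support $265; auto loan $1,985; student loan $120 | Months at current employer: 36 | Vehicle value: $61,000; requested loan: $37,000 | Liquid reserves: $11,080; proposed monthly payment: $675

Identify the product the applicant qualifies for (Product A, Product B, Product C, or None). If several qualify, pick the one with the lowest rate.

Product A

Total debts = (530 + 675 + 300 + 265 + 1,985 + 120) = 3,875; DTI = 3,875/9,350 = 41.4%.
LTV = 37,000/61,000 = 60.7%.
Reserves = 11,080/675 = 16.4 months.
Product A: score 816 ≥ 680; DTI 41.4% ≤ 50%; LTV 60.7% ≤ 100%; employment 36 ≥ 18 mo; reserves 16.4 ≥ 4 mo → qualifies.
Product B: score 816 ≥ 700; DTI 41.4% > 38%; LTV 60.7% ≤ 85%; reserves 16.4 ≥ 6 mo → does not qualify.
Product C: score 816 ≥ 600; DTI 41.4% > 40%; LTV 60.7% ≤ 100%; reserves 16.4 ≥ 9 mo → does not qualify.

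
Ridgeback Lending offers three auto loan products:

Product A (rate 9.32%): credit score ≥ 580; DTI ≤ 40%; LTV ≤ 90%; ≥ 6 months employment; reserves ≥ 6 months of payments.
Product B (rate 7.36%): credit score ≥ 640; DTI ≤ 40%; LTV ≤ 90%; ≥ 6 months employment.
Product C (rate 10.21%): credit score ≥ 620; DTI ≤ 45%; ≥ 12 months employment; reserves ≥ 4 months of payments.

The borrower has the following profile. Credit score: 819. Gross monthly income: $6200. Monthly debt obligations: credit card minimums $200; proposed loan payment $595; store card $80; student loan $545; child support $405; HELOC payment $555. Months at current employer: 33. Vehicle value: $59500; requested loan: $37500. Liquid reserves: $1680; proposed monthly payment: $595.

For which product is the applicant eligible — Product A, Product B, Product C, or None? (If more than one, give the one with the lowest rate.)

Total debts = (200 + 595 + 80 + 545 + 405 + 555) = 2,380; DTI = 2,380/6,200 = 38.4%.
LTV = 37,500/59,500 = 63%.
Reserves = 1,680/595 = 2.8 months.
Product A: score 819 ≥ 580; DTI 38.4% ≤ 40%; LTV 63% ≤ 90%; employment 33 ≥ 6 mo; reserves 2.8 < 6 mo → does not qualify.
Product B: score 819 ≥ 640; DTI 38.4% ≤ 40%; LTV 63% ≤ 90%; employment 33 ≥ 6 mo → qualifies.
Product C: score 819 ≥ 620; DTI 38.4% ≤ 45%; employment 33 ≥ 12 mo; reserves 2.8 < 4 mo → does not qualify.

Product B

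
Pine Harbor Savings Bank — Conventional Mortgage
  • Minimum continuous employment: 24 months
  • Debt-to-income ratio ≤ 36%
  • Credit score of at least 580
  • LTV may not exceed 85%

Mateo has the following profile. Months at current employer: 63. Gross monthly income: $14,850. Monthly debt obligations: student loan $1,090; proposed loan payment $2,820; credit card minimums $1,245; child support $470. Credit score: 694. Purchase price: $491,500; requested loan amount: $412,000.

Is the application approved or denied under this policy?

Denied

Employment 63 ≥ 24 months
Total monthly debts = (1,090 + 2,820 + 1,245 + 470) = 5,625. DTI: 5,625 ÷ 14,850 = 37.9%, exceeds the 36% cap
Credit score 694 ≥ 580 (meets)
Loan-to-value = 412,000/491,500 = 83.8% — pass (85% max)
Fails on DTI.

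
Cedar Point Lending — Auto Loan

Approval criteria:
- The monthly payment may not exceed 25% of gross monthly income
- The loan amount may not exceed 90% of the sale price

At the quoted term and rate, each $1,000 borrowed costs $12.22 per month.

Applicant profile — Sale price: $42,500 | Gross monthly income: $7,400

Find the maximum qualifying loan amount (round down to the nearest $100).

$38,200

Payment cap: 25% × $7,400 = $1,850/month.
At $12.22 per $1,000, that supports 1,850/12.22 × 1,000 ≈ $151,391 → $151,300.
LTV cap: 90% × $42,500 = $38,250 → $38,200.
Binding constraint: loan-to-value.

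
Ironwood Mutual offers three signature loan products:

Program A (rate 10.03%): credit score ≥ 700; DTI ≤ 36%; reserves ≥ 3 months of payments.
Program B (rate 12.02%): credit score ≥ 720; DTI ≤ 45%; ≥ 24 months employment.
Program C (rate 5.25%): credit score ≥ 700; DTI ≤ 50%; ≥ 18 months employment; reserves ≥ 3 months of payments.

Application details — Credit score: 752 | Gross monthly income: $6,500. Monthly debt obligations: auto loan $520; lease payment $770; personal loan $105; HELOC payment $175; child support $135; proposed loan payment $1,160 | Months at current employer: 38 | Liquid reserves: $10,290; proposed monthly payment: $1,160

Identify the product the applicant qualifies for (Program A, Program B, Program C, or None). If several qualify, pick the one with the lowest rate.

Total debts = (520 + 770 + 105 + 175 + 135 + 1,160) = 2,865; DTI = 2,865/6,500 = 44.1%.
Reserves = 10,290/1,160 = 8.9 months.
Program A: score 752 ≥ 700; DTI 44.1% > 36%; reserves 8.9 ≥ 3 mo → does not qualify.
Program B: score 752 ≥ 720; DTI 44.1% ≤ 45%; employment 38 ≥ 24 mo → qualifies.
Program C: score 752 ≥ 700; DTI 44.1% ≤ 50%; employment 38 ≥ 18 mo; reserves 8.9 ≥ 3 mo → qualifies.
Qualifying: Program B, Program C. Lowest rate is 5.25% → Program C.

Program C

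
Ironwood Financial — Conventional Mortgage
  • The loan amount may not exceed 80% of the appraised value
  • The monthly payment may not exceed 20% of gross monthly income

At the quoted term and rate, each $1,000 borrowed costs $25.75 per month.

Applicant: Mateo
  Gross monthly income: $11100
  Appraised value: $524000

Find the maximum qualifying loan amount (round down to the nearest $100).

Payment cap: 20% × $11,100 = $2,220/month.
At $25.75 per $1,000, that supports 2,220/25.75 × 1,000 ≈ $86,213 → $86,200.
LTV cap: 80% × $524,000 = $419,200 → $419,200.
Binding constraint: payment-to-income.

$86,200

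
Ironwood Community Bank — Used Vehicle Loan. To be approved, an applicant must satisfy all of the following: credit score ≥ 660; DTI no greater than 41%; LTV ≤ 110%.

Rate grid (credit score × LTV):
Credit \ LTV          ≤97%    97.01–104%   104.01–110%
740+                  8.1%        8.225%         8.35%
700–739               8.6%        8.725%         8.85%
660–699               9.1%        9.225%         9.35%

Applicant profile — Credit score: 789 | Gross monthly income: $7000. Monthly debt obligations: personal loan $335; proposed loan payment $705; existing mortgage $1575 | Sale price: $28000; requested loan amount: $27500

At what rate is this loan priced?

Credit score 789 ≥ 660; Total monthly debts = (335 + 705 + 1,575) = 2,615. DTI: 2,615 ÷ 7,000 = 37.4%, within the 41% cap
Loan-to-value = 27,500/28,000 = 98.2% — pass (110% max)
Credit 789 → row 740+; LTV 98.2% → column 97.01–104%. Grid cell → 8.225%.

8.225%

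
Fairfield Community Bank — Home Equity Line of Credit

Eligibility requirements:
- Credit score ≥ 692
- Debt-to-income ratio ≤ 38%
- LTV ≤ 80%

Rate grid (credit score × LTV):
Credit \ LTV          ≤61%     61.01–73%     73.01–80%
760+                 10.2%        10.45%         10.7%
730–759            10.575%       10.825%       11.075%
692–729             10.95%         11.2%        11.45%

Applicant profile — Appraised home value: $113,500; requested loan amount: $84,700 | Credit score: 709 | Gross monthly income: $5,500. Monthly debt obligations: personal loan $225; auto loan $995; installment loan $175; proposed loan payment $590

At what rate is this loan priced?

Credit score 709 ≥ 692; Total monthly debts = (225 + 995 + 175 + 590) = 1,985. DTI = 1,985/5,500 = 36.1% ≤ 38%
LTV: 84,700 ÷ 113,500 = 74.6%, within 80% cap
Row: 709 falls in 692–729. Column: 74.6% falls in 73.01–80%. Rate = 11.45%.

11.45%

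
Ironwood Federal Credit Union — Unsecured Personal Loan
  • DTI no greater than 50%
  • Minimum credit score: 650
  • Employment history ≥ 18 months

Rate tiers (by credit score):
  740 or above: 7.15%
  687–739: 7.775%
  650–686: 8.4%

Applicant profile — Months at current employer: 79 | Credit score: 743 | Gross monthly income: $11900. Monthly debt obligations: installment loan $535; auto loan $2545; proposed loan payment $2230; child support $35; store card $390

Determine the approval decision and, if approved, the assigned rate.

Credit score 743 ≥ 650 (meets minimum)
Total monthly debts = (535 + 2,545 + 2,230 + 35 + 390) = 5,735. Debt-to-income = 5,735/11,900 = 48.2% — meets 50% limit
Employment 79 ≥ 18 months
All requirements met. Score 743 falls in the 740 or above tier → 7.15%.

Approved at 7.15%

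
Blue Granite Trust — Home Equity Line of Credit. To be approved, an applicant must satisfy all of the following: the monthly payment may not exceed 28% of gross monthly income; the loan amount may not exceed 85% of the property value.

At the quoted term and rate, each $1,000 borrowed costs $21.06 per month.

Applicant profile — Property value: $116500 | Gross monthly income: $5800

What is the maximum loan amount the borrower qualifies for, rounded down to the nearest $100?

$77,100

Payment cap: 28% × $5,800 = $1,624/month.
At $21.06 per $1,000, that supports 1,624/21.06 × 1,000 ≈ $77,113 → $77,100.
LTV cap: 85% × $116,500 = $99,025 → $99,000.
Binding constraint: payment-to-income.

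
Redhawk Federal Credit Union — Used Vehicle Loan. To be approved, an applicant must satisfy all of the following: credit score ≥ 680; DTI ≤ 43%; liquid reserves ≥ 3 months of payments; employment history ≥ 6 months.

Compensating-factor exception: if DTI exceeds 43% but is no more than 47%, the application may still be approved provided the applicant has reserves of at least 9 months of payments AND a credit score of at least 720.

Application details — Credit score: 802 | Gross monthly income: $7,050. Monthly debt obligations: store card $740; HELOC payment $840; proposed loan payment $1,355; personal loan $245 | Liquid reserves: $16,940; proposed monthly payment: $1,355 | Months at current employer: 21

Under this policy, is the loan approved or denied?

Credit score 802 ≥ 680 (meets base)
Total debts = (740 + 840 + 1,355 + 245) = 3,180. DTI: 3,180 ÷ 7,050 = 45.1%, over the 43% base limit.
Reserves = 16,940/1,355 = 12.5 months ≥ 3
Employment 21 ≥ 6 months
DTI 45.1% is within the 43%–47% exception band; checking compensating factors.
Reserves 12.5 ≥ 9 months; credit score 802 ≥ 720.
Both compensating conditions met → exception applies.

Approved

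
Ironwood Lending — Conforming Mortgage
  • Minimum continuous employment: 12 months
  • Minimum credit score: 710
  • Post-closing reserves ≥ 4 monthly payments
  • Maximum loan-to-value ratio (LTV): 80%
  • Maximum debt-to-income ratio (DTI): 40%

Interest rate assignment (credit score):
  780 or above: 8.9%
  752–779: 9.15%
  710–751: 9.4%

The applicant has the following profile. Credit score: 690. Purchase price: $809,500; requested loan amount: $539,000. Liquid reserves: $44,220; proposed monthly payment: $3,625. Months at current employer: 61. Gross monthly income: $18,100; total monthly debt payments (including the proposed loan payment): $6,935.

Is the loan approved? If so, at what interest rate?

Credit score 690 < 710 (below minimum)
Employment 61 ≥ 12 months
DTI = 6,935/18,100 = 38.3% ≤ 40%
Reserves: 44,220 ÷ 3,625 = 12.2 months (meets 4-month minimum)
LTV = 539,000/809,500 = 66.6% ≤ 80%
Not all requirements met → denied.

Denied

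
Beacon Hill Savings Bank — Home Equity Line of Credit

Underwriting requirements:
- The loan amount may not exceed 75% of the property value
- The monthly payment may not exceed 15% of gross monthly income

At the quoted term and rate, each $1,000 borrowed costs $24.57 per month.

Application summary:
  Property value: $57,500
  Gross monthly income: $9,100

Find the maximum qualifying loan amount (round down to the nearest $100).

Payment cap: 15% × $9,100 = $1,365/month.
At $24.57 per $1,000, that supports 1,365/24.57 × 1,000 ≈ $55,555 → $55,500.
LTV cap: 75% × $57,500 = $43,125 → $43,100.
Binding constraint: loan-to-value.

$43,100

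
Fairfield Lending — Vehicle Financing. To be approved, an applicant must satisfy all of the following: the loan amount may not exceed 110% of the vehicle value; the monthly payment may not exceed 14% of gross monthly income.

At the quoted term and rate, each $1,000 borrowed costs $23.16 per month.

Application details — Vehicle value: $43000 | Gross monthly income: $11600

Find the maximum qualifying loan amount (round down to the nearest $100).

Payment cap: 14% × $11,600 = $1,624/month.
At $23.16 per $1,000, that supports 1,624/23.16 × 1,000 ≈ $70,120 → $70,100.
LTV cap: 110% × $43,000 = $47,300 → $47,300.
Binding constraint: loan-to-value.

$47,300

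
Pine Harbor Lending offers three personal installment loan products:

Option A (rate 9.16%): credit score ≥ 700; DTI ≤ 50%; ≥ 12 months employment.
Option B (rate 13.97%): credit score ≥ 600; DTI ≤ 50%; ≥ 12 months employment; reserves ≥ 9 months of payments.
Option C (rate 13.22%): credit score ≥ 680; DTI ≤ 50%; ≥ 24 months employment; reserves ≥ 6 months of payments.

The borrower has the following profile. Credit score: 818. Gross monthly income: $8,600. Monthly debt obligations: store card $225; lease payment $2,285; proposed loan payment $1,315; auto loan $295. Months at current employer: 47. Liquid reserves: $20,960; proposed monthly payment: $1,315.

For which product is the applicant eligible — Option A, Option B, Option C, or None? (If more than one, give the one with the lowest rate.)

Option A

Total debts = (225 + 2,285 + 1,315 + 295) = 4,120; DTI = 4,120/8,600 = 47.9%.
Reserves = 20,960/1,315 = 15.9 months.
Option A: score 818 ≥ 700; DTI 47.9% ≤ 50%; employment 47 ≥ 12 mo → qualifies.
Option B: score 818 ≥ 600; DTI 47.9% ≤ 50%; employment 47 ≥ 12 mo; reserves 15.9 ≥ 9 mo → qualifies.
Option C: score 818 ≥ 680; DTI 47.9% ≤ 50%; employment 47 ≥ 24 mo; reserves 15.9 ≥ 6 mo → qualifies.
Qualifying: Option A, Option B, Option C. Lowest rate is 9.16% → Option A.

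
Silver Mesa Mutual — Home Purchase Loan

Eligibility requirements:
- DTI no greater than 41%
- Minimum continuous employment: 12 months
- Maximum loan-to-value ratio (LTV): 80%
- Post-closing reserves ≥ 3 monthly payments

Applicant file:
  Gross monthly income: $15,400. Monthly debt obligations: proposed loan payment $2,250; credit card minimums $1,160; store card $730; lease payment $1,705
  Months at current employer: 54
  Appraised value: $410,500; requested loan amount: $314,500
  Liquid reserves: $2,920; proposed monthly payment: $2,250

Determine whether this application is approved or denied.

Total monthly debts = (2,250 + 1,160 + 730 + 1,705) = 5,845. DTI: 5,845 ÷ 15,400 = 38%, within the 41% cap
Employment 54 ≥ 12 months
LTV: 314,500 ÷ 410,500 = 76.6%, within 80% cap
Reserves = 2,920/2,250 = 1.3 months < 3
Fails on reserves.

Denied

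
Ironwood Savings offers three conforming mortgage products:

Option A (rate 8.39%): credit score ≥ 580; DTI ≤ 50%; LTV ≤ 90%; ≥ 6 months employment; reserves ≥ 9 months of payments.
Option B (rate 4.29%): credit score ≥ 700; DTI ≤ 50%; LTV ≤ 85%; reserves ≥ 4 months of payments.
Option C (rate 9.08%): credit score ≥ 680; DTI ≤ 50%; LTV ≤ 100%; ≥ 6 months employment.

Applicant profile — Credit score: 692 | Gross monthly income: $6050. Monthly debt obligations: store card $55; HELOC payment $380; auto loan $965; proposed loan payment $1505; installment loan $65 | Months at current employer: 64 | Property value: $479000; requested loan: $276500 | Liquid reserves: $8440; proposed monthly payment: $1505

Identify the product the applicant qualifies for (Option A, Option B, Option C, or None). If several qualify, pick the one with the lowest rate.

Total debts = (55 + 380 + 965 + 1,505 + 65) = 2,970; DTI = 2,970/6,050 = 49.1%.
LTV = 276,500/479,000 = 57.7%.
Reserves = 8,440/1,505 = 5.6 months.
Option A: score 692 ≥ 580; DTI 49.1% ≤ 50%; LTV 57.7% ≤ 90%; employment 64 ≥ 6 mo; reserves 5.6 < 9 mo → does not qualify.
Option B: score 692 < 700; DTI 49.1% ≤ 50%; LTV 57.7% ≤ 85%; reserves 5.6 ≥ 4 mo → does not qualify.
Option C: score 692 ≥ 680; DTI 49.1% ≤ 50%; LTV 57.7% ≤ 100%; employment 64 ≥ 6 mo → qualifies.

Option C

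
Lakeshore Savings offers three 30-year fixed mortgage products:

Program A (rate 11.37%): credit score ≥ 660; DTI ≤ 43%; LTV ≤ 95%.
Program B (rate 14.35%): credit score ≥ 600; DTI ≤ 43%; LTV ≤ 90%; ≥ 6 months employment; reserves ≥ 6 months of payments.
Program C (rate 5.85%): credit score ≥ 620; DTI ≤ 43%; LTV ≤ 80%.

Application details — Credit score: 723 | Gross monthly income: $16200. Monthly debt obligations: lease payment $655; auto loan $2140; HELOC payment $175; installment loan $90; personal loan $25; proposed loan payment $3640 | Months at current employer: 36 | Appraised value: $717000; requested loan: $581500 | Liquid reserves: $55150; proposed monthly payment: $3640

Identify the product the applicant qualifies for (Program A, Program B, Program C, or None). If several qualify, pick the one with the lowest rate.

Total debts = (655 + 2,140 + 175 + 90 + 25 + 3,640) = 6,725; DTI = 6,725/16,200 = 41.5%.
LTV = 581,500/717,000 = 81.1%.
Reserves = 55,150/3,640 = 15.2 months.
Program A: score 723 ≥ 660; DTI 41.5% ≤ 43%; LTV 81.1% ≤ 95% → qualifies.
Program B: score 723 ≥ 600; DTI 41.5% ≤ 43%; LTV 81.1% ≤ 90%; employment 36 ≥ 6 mo; reserves 15.2 ≥ 6 mo → qualifies.
Program C: score 723 ≥ 620; DTI 41.5% ≤ 43%; LTV 81.1% > 80% → does not qualify.
Qualifying: Program A, Program B. Lowest rate is 11.37% → Program A.

Program A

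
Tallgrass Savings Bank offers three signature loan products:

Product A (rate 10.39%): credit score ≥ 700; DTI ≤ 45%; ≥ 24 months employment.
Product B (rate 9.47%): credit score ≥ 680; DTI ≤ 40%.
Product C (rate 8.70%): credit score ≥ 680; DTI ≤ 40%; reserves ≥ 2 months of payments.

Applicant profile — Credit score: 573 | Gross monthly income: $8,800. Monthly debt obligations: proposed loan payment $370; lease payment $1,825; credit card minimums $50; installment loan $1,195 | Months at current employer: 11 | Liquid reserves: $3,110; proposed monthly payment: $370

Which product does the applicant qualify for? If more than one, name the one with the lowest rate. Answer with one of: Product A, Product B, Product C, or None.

Total debts = (370 + 1,825 + 50 + 1,195) = 3,440; DTI = 3,440/8,800 = 39.1%.
Reserves = 3,110/370 = 8.4 months.
Product A: score 573 < 700; DTI 39.1% ≤ 45%; employment 11 < 24 mo → does not qualify.
Product B: score 573 < 680; DTI 39.1% ≤ 40% → does not qualify.
Product C: score 573 < 680; DTI 39.1% ≤ 40%; reserves 8.4 ≥ 2 mo → does not qualify.

None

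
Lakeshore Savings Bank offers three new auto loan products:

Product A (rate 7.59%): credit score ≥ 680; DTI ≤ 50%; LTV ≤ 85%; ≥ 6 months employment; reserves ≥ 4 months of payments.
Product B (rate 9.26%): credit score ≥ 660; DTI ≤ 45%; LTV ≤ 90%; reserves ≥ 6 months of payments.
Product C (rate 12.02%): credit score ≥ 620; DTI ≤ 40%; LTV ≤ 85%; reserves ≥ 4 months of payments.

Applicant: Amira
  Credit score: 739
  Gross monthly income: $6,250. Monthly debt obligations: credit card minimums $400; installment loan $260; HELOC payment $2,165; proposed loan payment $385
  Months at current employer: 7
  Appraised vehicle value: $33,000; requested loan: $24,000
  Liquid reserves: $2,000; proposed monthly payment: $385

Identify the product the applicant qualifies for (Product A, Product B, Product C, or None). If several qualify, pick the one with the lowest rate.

None

Total debts = (400 + 260 + 2,165 + 385) = 3,210; DTI = 3,210/6,250 = 51.4%.
LTV = 24,000/33,000 = 72.7%.
Reserves = 2,000/385 = 5.2 months.
Product A: score 739 ≥ 680; DTI 51.4% > 50%; LTV 72.7% ≤ 85%; employment 7 ≥ 6 mo; reserves 5.2 ≥ 4 mo → does not qualify.
Product B: score 739 ≥ 660; DTI 51.4% > 45%; LTV 72.7% ≤ 90%; reserves 5.2 < 6 mo → does not qualify.
Product C: score 739 ≥ 620; DTI 51.4% > 40%; LTV 72.7% ≤ 85%; reserves 5.2 ≥ 4 mo → does not qualify.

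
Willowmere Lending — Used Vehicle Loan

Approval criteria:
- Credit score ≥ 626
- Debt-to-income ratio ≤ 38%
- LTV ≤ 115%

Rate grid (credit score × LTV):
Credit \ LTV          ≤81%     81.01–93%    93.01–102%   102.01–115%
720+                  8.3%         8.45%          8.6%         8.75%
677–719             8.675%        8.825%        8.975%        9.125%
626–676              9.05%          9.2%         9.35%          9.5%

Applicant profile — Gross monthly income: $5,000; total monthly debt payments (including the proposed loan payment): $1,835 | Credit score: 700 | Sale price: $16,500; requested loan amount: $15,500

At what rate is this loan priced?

8.975%

Credit score 700 ≥ 626; Debt-to-income = 1,835/5,000 = 36.7% — meets 38% limit
LTV: 15,500 ÷ 16,500 = 93.9%, within 115% cap
Row: 700 falls in 677–719. Column: 93.9% falls in 93.01–102%. Rate = 8.975%.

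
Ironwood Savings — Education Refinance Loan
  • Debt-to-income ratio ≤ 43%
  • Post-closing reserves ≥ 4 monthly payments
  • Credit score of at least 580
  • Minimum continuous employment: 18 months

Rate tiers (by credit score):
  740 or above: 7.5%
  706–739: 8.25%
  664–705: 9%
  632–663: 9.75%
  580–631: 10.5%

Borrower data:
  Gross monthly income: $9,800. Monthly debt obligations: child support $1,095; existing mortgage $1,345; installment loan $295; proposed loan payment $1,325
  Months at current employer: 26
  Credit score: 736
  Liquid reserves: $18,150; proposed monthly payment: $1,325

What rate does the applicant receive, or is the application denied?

Credit score 736 ≥ 580 (meets minimum)
Employment 26 ≥ 18 months
Total monthly debts = (1,095 + 1,345 + 295 + 1,325) = 4,060. Debt-to-income = 4,060/9,800 = 41.4% — meets 43% limit
Reserves: 18,150 ÷ 1,325 = 13.7 months (meets 4-month minimum)
All requirements met. Score 736 falls in the 706–739 tier → 8.25%.

Approved at 8.25%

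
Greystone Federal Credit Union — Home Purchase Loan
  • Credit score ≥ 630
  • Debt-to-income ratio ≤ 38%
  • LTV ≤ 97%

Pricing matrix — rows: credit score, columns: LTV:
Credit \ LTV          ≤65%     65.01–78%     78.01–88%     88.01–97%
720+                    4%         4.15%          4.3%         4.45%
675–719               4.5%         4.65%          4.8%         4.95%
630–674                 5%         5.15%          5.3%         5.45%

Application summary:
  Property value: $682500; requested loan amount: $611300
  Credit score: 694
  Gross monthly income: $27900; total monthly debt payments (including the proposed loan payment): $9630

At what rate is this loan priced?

Credit score 694 ≥ 630; Debt-to-income = 9,630/27,900 = 34.5% — meets 38% limit
LTV: 611,300 ÷ 682,500 = 89.6%, within 97% cap
Score 694 is in the 675–719 band; LTV 89.6% is in the 88.01–97% band → 4.95%.

4.95%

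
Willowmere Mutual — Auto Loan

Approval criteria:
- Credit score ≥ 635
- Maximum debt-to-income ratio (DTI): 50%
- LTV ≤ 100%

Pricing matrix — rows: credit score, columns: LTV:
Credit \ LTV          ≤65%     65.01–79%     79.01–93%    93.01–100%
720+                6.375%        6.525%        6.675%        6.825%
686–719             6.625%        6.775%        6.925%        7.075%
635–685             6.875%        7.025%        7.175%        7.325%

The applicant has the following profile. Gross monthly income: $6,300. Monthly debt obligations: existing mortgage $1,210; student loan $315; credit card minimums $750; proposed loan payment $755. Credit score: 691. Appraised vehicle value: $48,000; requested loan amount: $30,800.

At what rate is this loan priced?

6.625%

Credit score 691 ≥ 635; Total monthly debts = (1,210 + 315 + 750 + 755) = 3,030. DTI: 3,030 ÷ 6,300 = 48.1%, within the 50% cap
LTV = 30,800/48,000 = 64.2% ≤ 100%
Score 691 is in the 686–719 band; LTV 64.2% is in the ≤65% band → 6.625%.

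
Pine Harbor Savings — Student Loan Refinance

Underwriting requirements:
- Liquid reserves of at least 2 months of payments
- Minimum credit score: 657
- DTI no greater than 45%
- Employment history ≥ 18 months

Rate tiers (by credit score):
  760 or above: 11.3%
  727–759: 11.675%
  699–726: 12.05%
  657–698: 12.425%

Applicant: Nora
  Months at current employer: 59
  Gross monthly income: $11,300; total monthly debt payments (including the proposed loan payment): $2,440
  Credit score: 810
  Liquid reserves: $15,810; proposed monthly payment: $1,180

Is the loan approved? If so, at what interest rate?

Approved at 11.3%

Credit score 810 ≥ 657 (meets minimum)
Reserves = 15,810/1,180 = 13.4 months ≥ 2
DTI: 2,440 ÷ 11,300 = 21.6%, within the 45% cap
Employment 59 ≥ 18 months
All requirements met. Score 810 falls in the 760 or above tier → 11.3%.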